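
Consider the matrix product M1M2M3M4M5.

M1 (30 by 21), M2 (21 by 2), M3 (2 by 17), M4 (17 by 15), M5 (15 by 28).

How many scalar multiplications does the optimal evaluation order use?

4290

Adjacent pairs: M1M2 = 30·21·2 = 1260; M2M3 = 21·2·17 = 714; M3M4 = 2·17·15 = 510; M4M5 = 17·15·28 = 7140.
Length 3: M1..M3: k=1: 0+714+30·21·17=11424; k=2: 1260+0+30·2·17=2280 → min 2280 | M2..M4: k=2: 0+510+21·2·15=1140; k=3: 714+0+21·17·15=6069 → min 1140 | M3..M5: k=3: 0+7140+2·17·28=8092; k=4: 510+0+2·15·28=1350 → min 1350.
Length 4: M1..M4: k=1: 0+1140+30·21·15=10590; k=2: 1260+510+30·2·15=2670; k=3: 2280+0+30·17·15=9930 → min 2670 | M2..M5: k=2: 0+1350+21·2·28=2526; k=3: 714+7140+21·17·28=17850; k=4: 1140+0+21·15·28=9960 → min 2526.
Length 5: M1..M5: k=1: 0+2526+30·21·28=20166; k=2: 1260+1350+30·2·28=4290; k=3: 2280+7140+30·17·28=23700; k=4: 2670+0+30·15·28=15270 → min 4290.
Optimal order: ((M1M2)((M3M4)M5)) with cost 4290.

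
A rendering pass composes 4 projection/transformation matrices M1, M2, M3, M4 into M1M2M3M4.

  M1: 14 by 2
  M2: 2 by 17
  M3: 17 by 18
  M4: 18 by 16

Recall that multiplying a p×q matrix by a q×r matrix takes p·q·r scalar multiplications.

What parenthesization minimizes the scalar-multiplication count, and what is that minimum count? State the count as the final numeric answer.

Adjacent pairs: M1M2 = 14·2·17 = 476; M2M3 = 2·17·18 = 612; M3M4 = 17·18·16 = 4896.
Length 3: M1..M3: k=1: 0+612+14·2·18=1116; k=2: 476+0+14·17·18=4760 → min 1116 | M2..M4: k=2: 0+4896+2·17·16=5440; k=3: 612+0+2·18·16=1188 → min 1188.
Length 4: M1..M4: k=1: 0+1188+14·2·16=1636; k=2: 476+4896+14·17·16=9180; k=3: 1116+0+14·18·16=5148 → min 1636.
Optimal parenthesization: (M1((M2M3)M4)) with cost 1636.

1636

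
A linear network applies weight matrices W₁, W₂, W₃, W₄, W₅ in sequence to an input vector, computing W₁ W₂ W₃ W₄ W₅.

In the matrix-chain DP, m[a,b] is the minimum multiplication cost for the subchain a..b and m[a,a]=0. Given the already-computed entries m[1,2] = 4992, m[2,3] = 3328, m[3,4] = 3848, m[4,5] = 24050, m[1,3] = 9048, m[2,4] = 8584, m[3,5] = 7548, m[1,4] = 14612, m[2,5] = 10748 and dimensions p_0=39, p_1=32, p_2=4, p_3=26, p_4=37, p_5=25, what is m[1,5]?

16440

m[1,5] = min over k∈[1,4] of m[1,k]+m[k+1,5]+p_{0}·p_k·p_{5}.
k=1: 0 + 10748 + 39·32·25 = 41948; k=2: 4992 + 7548 + 39·4·25 = 16440; k=3: 9048 + 24050 + 39·26·25 = 58448; k=4: 14612 + 0 + 39·37·25 = 50687.
Minimum: 16440 at k=2.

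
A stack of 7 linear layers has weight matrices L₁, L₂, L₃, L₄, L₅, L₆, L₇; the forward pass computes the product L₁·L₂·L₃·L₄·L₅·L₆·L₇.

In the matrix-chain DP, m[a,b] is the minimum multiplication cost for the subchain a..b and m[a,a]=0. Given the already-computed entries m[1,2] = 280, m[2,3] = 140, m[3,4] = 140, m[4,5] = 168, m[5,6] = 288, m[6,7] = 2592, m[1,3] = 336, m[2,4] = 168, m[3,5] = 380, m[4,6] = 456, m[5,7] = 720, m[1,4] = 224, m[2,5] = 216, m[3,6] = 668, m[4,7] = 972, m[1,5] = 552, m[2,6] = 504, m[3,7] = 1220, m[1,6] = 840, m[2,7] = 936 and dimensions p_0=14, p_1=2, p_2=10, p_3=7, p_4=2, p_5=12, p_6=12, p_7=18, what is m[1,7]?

1440

m[1,7] = min over k∈[1,6] of m[1,k]+m[k+1,7]+p_{0}·p_k·p_{7}.
k=1: 0 + 936 + 14·2·18 = 1440; k=2: 280 + 1220 + 14·10·18 = 4020; k=3: 336 + 972 + 14·7·18 = 3072; k=4: 224 + 720 + 14·2·18 = 1448; k=5: 552 + 2592 + 14·12·18 = 6168; k=6: 840 + 0 + 14·12·18 = 3864.
Minimum: 1440 at k=1.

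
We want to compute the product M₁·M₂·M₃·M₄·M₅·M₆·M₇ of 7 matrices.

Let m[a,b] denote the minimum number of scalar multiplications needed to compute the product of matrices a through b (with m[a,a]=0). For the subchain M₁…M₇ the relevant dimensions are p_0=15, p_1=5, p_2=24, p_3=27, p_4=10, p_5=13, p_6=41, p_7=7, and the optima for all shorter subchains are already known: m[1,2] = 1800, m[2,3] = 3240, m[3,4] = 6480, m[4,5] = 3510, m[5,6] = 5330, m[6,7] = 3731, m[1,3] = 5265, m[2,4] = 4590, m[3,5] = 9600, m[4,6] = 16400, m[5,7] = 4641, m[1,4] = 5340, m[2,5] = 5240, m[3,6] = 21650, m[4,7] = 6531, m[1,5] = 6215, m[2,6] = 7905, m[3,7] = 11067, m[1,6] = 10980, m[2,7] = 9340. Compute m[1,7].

m[1,7] = min over k∈[1,6] of m[1,k]+m[k+1,7]+p_{0}·p_k·p_{7}.
k=1: 0 + 9340 + 15·5·7 = 9865; k=2: 1800 + 11067 + 15·24·7 = 15387; k=3: 5265 + 6531 + 15·27·7 = 14631; k=4: 5340 + 4641 + 15·10·7 = 11031; k=5: 6215 + 3731 + 15·13·7 = 11311; k=6: 10980 + 0 + 15·41·7 = 15285.
Minimum: 9865 at k=1.

9865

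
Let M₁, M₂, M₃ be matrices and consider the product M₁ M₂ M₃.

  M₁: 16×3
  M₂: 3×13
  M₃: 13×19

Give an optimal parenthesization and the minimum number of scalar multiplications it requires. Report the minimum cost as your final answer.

(M₁ (M₂ M₃)): cost 1653.
((M₁ M₂) M₃): cost 4576.
Optimal: (M₁ (M₂ M₃)) with cost 1653.

1653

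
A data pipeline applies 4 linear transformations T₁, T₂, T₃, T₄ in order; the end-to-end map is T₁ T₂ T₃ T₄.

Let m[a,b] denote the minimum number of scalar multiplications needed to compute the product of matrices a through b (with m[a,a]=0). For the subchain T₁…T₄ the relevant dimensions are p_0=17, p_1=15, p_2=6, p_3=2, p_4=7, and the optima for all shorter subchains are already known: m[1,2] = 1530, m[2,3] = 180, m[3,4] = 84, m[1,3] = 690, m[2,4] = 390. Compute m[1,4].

928

m[1,4] = min over k∈[1,3] of m[1,k]+m[k+1,4]+p_{0}·p_k·p_{4}.
k=1: 0 + 390 + 17·15·7 = 2175; k=2: 1530 + 84 + 17·6·7 = 2328; k=3: 690 + 0 + 17·2·7 = 928.
Minimum: 928 at k=3.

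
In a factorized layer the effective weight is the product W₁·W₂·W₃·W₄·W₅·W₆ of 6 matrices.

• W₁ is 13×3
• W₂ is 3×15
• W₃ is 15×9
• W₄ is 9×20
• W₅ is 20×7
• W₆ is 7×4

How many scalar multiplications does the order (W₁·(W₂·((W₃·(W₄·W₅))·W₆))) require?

2961

(W₄·W₅): 9×20 by 20×7 → 9×7, cost 9·20·7 = 1260
(W₃·(W₄·W₅)): 15×9 by 9×7 → 15×7, cost 15·9·7 = 945; cumulative 2205
((W₃·(W₄·W₅))·W₆): 15×7 by 7×4 → 15×4, cost 15·7·4 = 420; cumulative 2625
(W₂·((W₃·(W₄·W₅))·W₆)): 3×15 by 15×4 → 3×4, cost 3·15·4 = 180; cumulative 2805
(W₁·(W₂·((W₃·(W₄·W₅))·W₆))): 13×3 by 3×4 → 13×4, cost 13·3·4 = 156; cumulative 2961
Total: 2961 scalar multiplications.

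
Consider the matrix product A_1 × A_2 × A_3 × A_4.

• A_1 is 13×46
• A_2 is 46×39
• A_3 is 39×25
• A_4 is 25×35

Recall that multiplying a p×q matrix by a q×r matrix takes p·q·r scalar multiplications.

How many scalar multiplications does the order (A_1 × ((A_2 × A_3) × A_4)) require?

(A_2 × A_3): 46×39 by 39×25 → 46×25, cost 46·39·25 = 44850
((A_2 × A_3) × A_4): 46×25 by 25×35 → 46×35, cost 46·25·35 = 40250; cumulative 85100
(A_1 × ((A_2 × A_3) × A_4)): 13×46 by 46×35 → 13×35, cost 13·46·35 = 20930; cumulative 106030
Total: 106030 scalar multiplications.

106030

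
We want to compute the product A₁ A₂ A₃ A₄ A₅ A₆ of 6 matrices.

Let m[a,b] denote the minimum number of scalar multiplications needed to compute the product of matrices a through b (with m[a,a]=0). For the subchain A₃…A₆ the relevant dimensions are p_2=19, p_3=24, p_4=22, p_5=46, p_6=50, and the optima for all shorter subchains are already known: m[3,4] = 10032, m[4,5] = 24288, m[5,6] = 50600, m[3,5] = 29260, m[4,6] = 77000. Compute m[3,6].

m[3,6] = min over k∈[3,5] of m[3,k]+m[k+1,6]+p_{2}·p_k·p_{6}.
k=3: 0 + 77000 + 19·24·50 = 99800; k=4: 10032 + 50600 + 19·22·50 = 81532; k=5: 29260 + 0 + 19·46·50 = 72960.
Minimum: 72960 at k=5.

72960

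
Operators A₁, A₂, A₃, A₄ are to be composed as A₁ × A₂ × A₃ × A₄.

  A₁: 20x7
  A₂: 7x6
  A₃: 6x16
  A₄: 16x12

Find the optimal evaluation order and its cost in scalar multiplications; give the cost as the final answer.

Adjacent pairs: A₁A₂ = 20·7·6 = 840; A₂A₃ = 7·6·16 = 672; A₃A₄ = 6·16·12 = 1152.
Length 3: A₁..A₃: k=1: 0+672+20·7·16=2912; k=2: 840+0+20·6·16=2760 → min 2760 | A₂..A₄: k=2: 0+1152+7·6·12=1656; k=3: 672+0+7·16·12=2016 → min 1656.
Length 4: A₁..A₄: k=1: 0+1656+20·7·12=3336; k=2: 840+1152+20·6·12=3432; k=3: 2760+0+20·16·12=6600 → min 3336.
Optimal parenthesization: (A₁ × (A₂ × (A₃ × A₄))) with cost 3336.

3336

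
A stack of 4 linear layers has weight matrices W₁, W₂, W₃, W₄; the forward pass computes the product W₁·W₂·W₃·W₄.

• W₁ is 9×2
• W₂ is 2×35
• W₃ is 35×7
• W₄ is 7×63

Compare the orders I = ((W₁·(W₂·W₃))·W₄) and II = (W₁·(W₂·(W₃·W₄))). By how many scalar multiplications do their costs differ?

Order I = ((W₁·(W₂·W₃))·W₄): (W₂·W₃): 2×35 by 35×7 → 2×7, cost 2·35·7 = 490; (W₁·(W₂·W₃)): 9×2 by 2×7 → 9×7, cost 9·2·7 = 126; cumulative 616; ((W₁·(W₂·W₃))·W₄): 9×7 by 7×63 → 9×63, cost 9·7·63 = 3969; cumulative 4585. Total 4585.
Order II = (W₁·(W₂·(W₃·W₄))): (W₃·W₄): 35×7 by 7×63 → 35×63, cost 35·7·63 = 15435; (W₂·(W₃·W₄)): 2×35 by 35×63 → 2×63, cost 2·35·63 = 4410; cumulative 19845; (W₁·(W₂·(W₃·W₄))): 9×2 by 2×63 → 9×63, cost 9·2·63 = 1134; cumulative 20979. Total 20979.
Difference: |4585 − 20979| = 16394.

16394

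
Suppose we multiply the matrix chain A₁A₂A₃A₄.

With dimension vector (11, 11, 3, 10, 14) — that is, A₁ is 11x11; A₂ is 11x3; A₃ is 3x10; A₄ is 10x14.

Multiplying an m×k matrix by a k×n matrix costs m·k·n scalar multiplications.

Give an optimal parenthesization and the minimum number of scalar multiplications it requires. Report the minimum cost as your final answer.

1245

Adjacent pairs: A₁A₂ = 11·11·3 = 363; A₂A₃ = 11·3·10 = 330; A₃A₄ = 3·10·14 = 420.
Length 3: A₁..A₃: k=1: 0+330+11·11·10=1540; k=2: 363+0+11·3·10=693 → min 693 | A₂..A₄: k=2: 0+420+11·3·14=882; k=3: 330+0+11·10·14=1870 → min 882.
Length 4: A₁..A₄: k=1: 0+882+11·11·14=2576; k=2: 363+420+11·3·14=1245; k=3: 693+0+11·10·14=2233 → min 1245.
Optimal parenthesization: ((A₁A₂)(A₃A₄)) with cost 1245.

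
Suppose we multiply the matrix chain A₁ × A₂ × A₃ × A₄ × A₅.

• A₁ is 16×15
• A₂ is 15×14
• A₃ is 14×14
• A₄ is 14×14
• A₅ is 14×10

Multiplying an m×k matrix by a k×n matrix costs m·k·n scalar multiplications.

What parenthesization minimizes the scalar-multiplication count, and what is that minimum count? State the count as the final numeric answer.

8420

Adjacent pairs: A₁A₂ = 16·15·14 = 3360; A₂A₃ = 15·14·14 = 2940; A₃A₄ = 14·14·14 = 2744; A₄A₅ = 14·14·10 = 1960.
Length 3: A₁..A₃: k=1: 0+2940+16·15·14=6300; k=2: 3360+0+16·14·14=6496 → min 6300 | A₂..A₄: k=2: 0+2744+15·14·14=5684; k=3: 2940+0+15·14·14=5880 → min 5684 | A₃..A₅: k=3: 0+1960+14·14·10=3920; k=4: 2744+0+14·14·10=4704 → min 3920.
Length 4: A₁..A₄: k=1: 0+5684+16·15·14=9044; k=2: 3360+2744+16·14·14=9240; k=3: 6300+0+16·14·14=9436 → min 9044 | A₂..A₅: k=2: 0+3920+15·14·10=6020; k=3: 2940+1960+15·14·10=7000; k=4: 5684+0+15·14·10=7784 → min 6020.
Length 5: A₁..A₅: k=1: 0+6020+16·15·10=8420; k=2: 3360+3920+16·14·10=9520; k=3: 6300+1960+16·14·10=10500; k=4: 9044+0+16·14·10=11284 → min 8420.
Optimal parenthesization: (A₁ × (A₂ × (A₃ × (A₄ × A₅)))) with cost 8420.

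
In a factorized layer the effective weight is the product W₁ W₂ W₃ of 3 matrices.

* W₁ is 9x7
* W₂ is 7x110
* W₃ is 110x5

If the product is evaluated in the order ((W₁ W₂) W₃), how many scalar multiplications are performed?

11880

(W₁ W₂): 9×7 by 7×110 → 9×110, cost 9·7·110 = 6930
((W₁ W₂) W₃): 9×110 by 110×5 → 9×5, cost 9·110·5 = 4950; cumulative 11880
Total: 11880 scalar multiplications.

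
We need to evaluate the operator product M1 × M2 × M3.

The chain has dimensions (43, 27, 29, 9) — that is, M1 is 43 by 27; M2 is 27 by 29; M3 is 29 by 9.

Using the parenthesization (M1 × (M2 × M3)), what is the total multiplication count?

17496

(M2 × M3): 27×29 by 29×9 → 27×9, cost 27·29·9 = 7047
(M1 × (M2 × M3)): 43×27 by 27×9 → 43×9, cost 43·27·9 = 10449; cumulative 17496
Total: 17496 scalar multiplications.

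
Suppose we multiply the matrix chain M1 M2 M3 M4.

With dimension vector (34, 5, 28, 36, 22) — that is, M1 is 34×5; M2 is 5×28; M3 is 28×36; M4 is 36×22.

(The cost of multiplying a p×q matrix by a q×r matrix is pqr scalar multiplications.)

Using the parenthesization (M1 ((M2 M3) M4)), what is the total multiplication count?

(M2 M3): 5×28 by 28×36 → 5×36, cost 5·28·36 = 5040
((M2 M3) M4): 5×36 by 36×22 → 5×22, cost 5·36·22 = 3960; cumulative 9000
(M1 ((M2 M3) M4)): 34×5 by 5×22 → 34×22, cost 34·5·22 = 3740; cumulative 12740
Total: 12740 scalar multiplications.

12740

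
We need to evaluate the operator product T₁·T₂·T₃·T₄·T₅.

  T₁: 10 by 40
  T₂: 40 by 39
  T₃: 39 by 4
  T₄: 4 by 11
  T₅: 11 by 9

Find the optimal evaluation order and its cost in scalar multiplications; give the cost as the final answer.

Adjacent pairs: T₁T₂ = 10·40·39 = 15600; T₂T₃ = 40·39·4 = 6240; T₃T₄ = 39·4·11 = 1716; T₄T₅ = 4·11·9 = 396.
Length 3: T₁..T₃: k=1: 0+6240+10·40·4=7840; k=2: 15600+0+10·39·4=17160 → min 7840 | T₂..T₄: k=2: 0+1716+40·39·11=18876; k=3: 6240+0+40·4·11=8000 → min 8000 | T₃..T₅: k=3: 0+396+39·4·9=1800; k=4: 1716+0+39·11·9=5577 → min 1800.
Length 4: T₁..T₄: k=1: 0+8000+10·40·11=12400; k=2: 15600+1716+10·39·11=21606; k=3: 7840+0+10·4·11=8280 → min 8280 | T₂..T₅: k=2: 0+1800+40·39·9=15840; k=3: 6240+396+40·4·9=8076; k=4: 8000+0+40·11·9=11960 → min 8076.
Length 5: T₁..T₅: k=1: 0+8076+10·40·9=11676; k=2: 15600+1800+10·39·9=20910; k=3: 7840+396+10·4·9=8596; k=4: 8280+0+10·11·9=9270 → min 8596.
Optimal parenthesization: ((T₁·(T₂·T₃))·(T₄·T₅)) with cost 8596.

8596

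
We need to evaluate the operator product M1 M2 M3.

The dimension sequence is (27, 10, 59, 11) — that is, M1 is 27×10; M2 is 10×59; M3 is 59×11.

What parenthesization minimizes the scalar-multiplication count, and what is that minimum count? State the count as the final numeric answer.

(M1 (M2 M3)): cost 9460.
((M1 M2) M3): cost 33453.
Optimal: (M1 (M2 M3)) with cost 9460.

9460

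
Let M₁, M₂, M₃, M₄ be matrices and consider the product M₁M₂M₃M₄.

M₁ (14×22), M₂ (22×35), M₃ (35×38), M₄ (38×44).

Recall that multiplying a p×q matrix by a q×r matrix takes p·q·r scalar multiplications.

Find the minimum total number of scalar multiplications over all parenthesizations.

52808

Adjacent pairs: M₁M₂ = 14·22·35 = 10780; M₂M₃ = 22·35·38 = 29260; M₃M₄ = 35·38·44 = 58520.
Length 3: M₁..M₃: k=1: 0+29260+14·22·38=40964; k=2: 10780+0+14·35·38=29400 → min 29400 | M₂..M₄: k=2: 0+58520+22·35·44=92400; k=3: 29260+0+22·38·44=66044 → min 66044.
Length 4: M₁..M₄: k=1: 0+66044+14·22·44=79596; k=2: 10780+58520+14·35·44=90860; k=3: 29400+0+14·38·44=52808 → min 52808.
Optimal order: (((M₁M₂)M₃)M₄) with cost 52808.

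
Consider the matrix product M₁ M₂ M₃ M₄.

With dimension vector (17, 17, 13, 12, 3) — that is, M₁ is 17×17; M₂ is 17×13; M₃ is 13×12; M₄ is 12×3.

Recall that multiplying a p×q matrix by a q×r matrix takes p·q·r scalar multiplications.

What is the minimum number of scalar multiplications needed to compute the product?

1998

Adjacent pairs: M₁M₂ = 17·17·13 = 3757; M₂M₃ = 17·13·12 = 2652; M₃M₄ = 13·12·3 = 468.
Length 3: M₁..M₃: k=1: 0+2652+17·17·12=6120; k=2: 3757+0+17·13·12=6409 → min 6120 | M₂..M₄: k=2: 0+468+17·13·3=1131; k=3: 2652+0+17·12·3=3264 → min 1131.
Length 4: M₁..M₄: k=1: 0+1131+17·17·3=1998; k=2: 3757+468+17·13·3=4888; k=3: 6120+0+17·12·3=6732 → min 1998.
Optimal order: (M₁ (M₂ (M₃ M₄))) with cost 1998.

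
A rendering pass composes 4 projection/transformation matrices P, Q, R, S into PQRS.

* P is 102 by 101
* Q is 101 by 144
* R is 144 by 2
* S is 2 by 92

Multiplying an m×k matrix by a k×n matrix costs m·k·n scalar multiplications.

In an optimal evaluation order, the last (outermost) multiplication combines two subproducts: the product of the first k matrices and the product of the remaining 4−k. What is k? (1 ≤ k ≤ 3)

Adjacent pairs: PQ = 102·101·144 = 1483488; QR = 101·144·2 = 29088; RS = 144·2·92 = 26496.
Length 3: P..R: k=1: 0+29088+102·101·2=49692; k=2: 1483488+0+102·144·2=1512864 → min 49692 | Q..S: k=2: 0+26496+101·144·92=1364544; k=3: 29088+0+101·2·92=47672 → min 47672.
Top-level splits: k=1: (P..P)·(Q..S) → 0+47672+102·101·92 = 995456; k=2: (P..Q)·(R..S) → 1483488+26496+102·144·92 = 2861280; k=3: (P..R)·(S..S) → 49692+0+102·2·92 = 68460.
Best split is after R, i.e. k = 3.

3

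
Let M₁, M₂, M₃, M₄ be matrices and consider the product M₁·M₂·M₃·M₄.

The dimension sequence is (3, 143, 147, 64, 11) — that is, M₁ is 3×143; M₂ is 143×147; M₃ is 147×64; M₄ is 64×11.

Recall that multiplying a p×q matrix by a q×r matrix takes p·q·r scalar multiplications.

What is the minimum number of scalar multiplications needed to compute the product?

93399

Adjacent pairs: M₁M₂ = 3·143·147 = 63063; M₂M₃ = 143·147·64 = 1345344; M₃M₄ = 147·64·11 = 103488.
Length 3: M₁..M₃: k=1: 0+1345344+3·143·64=1372800; k=2: 63063+0+3·147·64=91287 → min 91287 | M₂..M₄: k=2: 0+103488+143·147·11=334719; k=3: 1345344+0+143·64·11=1446016 → min 334719.
Length 4: M₁..M₄: k=1: 0+334719+3·143·11=339438; k=2: 63063+103488+3·147·11=171402; k=3: 91287+0+3·64·11=93399 → min 93399.
Optimal order: (((M₁·M₂)·M₃)·M₄) with cost 93399.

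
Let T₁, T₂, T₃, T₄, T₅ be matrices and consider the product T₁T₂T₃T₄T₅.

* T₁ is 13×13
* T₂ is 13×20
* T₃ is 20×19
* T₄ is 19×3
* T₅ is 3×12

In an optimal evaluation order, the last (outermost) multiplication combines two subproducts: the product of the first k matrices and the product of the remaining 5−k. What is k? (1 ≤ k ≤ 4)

4

Adjacent pairs: T₁T₂ = 13·13·20 = 3380; T₂T₃ = 13·20·19 = 4940; T₃T₄ = 20·19·3 = 1140; T₄T₅ = 19·3·12 = 684.
Length 3: T₁..T₃: k=1: 0+4940+13·13·19=8151; k=2: 3380+0+13·20·19=8320 → min 8151 | T₂..T₄: k=2: 0+1140+13·20·3=1920; k=3: 4940+0+13·19·3=5681 → min 1920 | T₃..T₅: k=3: 0+684+20·19·12=5244; k=4: 1140+0+20·3·12=1860 → min 1860.
Length 4: T₁..T₄: k=1: 0+1920+13·13·3=2427; k=2: 3380+1140+13·20·3=5300; k=3: 8151+0+13·19·3=8892 → min 2427 | T₂..T₅: k=2: 0+1860+13·20·12=4980; k=3: 4940+684+13·19·12=8588; k=4: 1920+0+13·3·12=2388 → min 2388.
Top-level splits: k=1: (T₁..T₁)·(T₂..T₅) → 0+2388+13·13·12 = 4416; k=2: (T₁..T₂)·(T₃..T₅) → 3380+1860+13·20·12 = 8360; k=3: (T₁..T₃)·(T₄..T₅) → 8151+684+13·19·12 = 11799; k=4: (T₁..T₄)·(T₅..T₅) → 2427+0+13·3·12 = 2895.
Best split is after T₄, i.e. k = 4.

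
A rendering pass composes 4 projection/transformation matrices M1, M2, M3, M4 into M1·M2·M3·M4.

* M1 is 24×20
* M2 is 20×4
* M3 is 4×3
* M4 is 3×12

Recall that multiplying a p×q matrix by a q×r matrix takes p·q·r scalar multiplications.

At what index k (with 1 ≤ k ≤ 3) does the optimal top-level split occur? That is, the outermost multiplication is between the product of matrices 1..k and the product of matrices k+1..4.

Adjacent pairs: M1M2 = 24·20·4 = 1920; M2M3 = 20·4·3 = 240; M3M4 = 4·3·12 = 144.
Length 3: M1..M3: k=1: 0+240+24·20·3=1680; k=2: 1920+0+24·4·3=2208 → min 1680 | M2..M4: k=2: 0+144+20·4·12=1104; k=3: 240+0+20·3·12=960 → min 960.
Top-level splits: k=1: (M1..M1)·(M2..M4) → 0+960+24·20·12 = 6720; k=2: (M1..M2)·(M3..M4) → 1920+144+24·4·12 = 3216; k=3: (M1..M3)·(M4..M4) → 1680+0+24·3·12 = 2544.
Best split is after M3, i.e. k = 3.

3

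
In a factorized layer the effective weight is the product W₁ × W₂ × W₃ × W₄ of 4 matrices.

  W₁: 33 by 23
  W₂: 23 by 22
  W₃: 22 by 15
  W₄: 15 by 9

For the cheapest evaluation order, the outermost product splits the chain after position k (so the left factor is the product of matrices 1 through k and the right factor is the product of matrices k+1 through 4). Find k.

1

Adjacent pairs: W₁W₂ = 33·23·22 = 16698; W₂W₃ = 23·22·15 = 7590; W₃W₄ = 22·15·9 = 2970.
Length 3: W₁..W₃: k=1: 0+7590+33·23·15=18975; k=2: 16698+0+33·22·15=27588 → min 18975 | W₂..W₄: k=2: 0+2970+23·22·9=7524; k=3: 7590+0+23·15·9=10695 → min 7524.
Top-level splits: k=1: (W₁..W₁)·(W₂..W₄) → 0+7524+33·23·9 = 14355; k=2: (W₁..W₂)·(W₃..W₄) → 16698+2970+33·22·9 = 26202; k=3: (W₁..W₃)·(W₄..W₄) → 18975+0+33·15·9 = 23430.
Best split is after W₁, i.e. k = 1.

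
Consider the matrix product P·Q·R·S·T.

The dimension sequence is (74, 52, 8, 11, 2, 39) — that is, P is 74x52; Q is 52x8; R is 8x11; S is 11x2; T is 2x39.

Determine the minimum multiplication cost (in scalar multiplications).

14476

Adjacent pairs: PQ = 74·52·8 = 30784; QR = 52·8·11 = 4576; RS = 8·11·2 = 176; ST = 11·2·39 = 858.
Length 3: P..R: k=1: 0+4576+74·52·11=46904; k=2: 30784+0+74·8·11=37296 → min 37296 | Q..S: k=2: 0+176+52·8·2=1008; k=3: 4576+0+52·11·2=5720 → min 1008 | R..T: k=3: 0+858+8·11·39=4290; k=4: 176+0+8·2·39=800 → min 800.
Length 4: P..S: k=1: 0+1008+74·52·2=8704; k=2: 30784+176+74·8·2=32144; k=3: 37296+0+74·11·2=38924 → min 8704 | Q..T: k=2: 0+800+52·8·39=17024; k=3: 4576+858+52·11·39=27742; k=4: 1008+0+52·2·39=5064 → min 5064.
Length 5: P..T: k=1: 0+5064+74·52·39=155136; k=2: 30784+800+74·8·39=54672; k=3: 37296+858+74·11·39=69900; k=4: 8704+0+74·2·39=14476 → min 14476.
Optimal order: ((P·(Q·(R·S)))·T) with cost 14476.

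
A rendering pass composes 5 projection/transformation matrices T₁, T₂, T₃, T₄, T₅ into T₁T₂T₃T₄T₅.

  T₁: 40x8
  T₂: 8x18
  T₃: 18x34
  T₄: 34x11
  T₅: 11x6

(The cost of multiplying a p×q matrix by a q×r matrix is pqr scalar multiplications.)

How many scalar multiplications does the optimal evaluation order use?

Adjacent pairs: T₁T₂ = 40·8·18 = 5760; T₂T₃ = 8·18·34 = 4896; T₃T₄ = 18·34·11 = 6732; T₄T₅ = 34·11·6 = 2244.
Length 3: T₁..T₃: k=1: 0+4896+40·8·34=15776; k=2: 5760+0+40·18·34=30240 → min 15776 | T₂..T₄: k=2: 0+6732+8·18·11=8316; k=3: 4896+0+8·34·11=7888 → min 7888 | T₃..T₅: k=3: 0+2244+18·34·6=5916; k=4: 6732+0+18·11·6=7920 → min 5916.
Length 4: T₁..T₄: k=1: 0+7888+40·8·11=11408; k=2: 5760+6732+40·18·11=20412; k=3: 15776+0+40·34·11=30736 → min 11408 | T₂..T₅: k=2: 0+5916+8·18·6=6780; k=3: 4896+2244+8·34·6=8772; k=4: 7888+0+8·11·6=8416 → min 6780.
Length 5: T₁..T₅: k=1: 0+6780+40·8·6=8700; k=2: 5760+5916+40·18·6=15996; k=3: 15776+2244+40·34·6=26180; k=4: 11408+0+40·11·6=14048 → min 8700.
Optimal order: (T₁(T₂(T₃(T₄T₅)))) with cost 8700.

8700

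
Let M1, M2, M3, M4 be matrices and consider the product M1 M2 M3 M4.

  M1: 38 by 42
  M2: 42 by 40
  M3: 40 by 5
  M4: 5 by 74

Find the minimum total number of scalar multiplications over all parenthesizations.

Adjacent pairs: M1M2 = 38·42·40 = 63840; M2M3 = 42·40·5 = 8400; M3M4 = 40·5·74 = 14800.
Length 3: M1..M3: k=1: 0+8400+38·42·5=16380; k=2: 63840+0+38·40·5=71440 → min 16380 | M2..M4: k=2: 0+14800+42·40·74=139120; k=3: 8400+0+42·5·74=23940 → min 23940.
Length 4: M1..M4: k=1: 0+23940+38·42·74=142044; k=2: 63840+14800+38·40·74=191120; k=3: 16380+0+38·5·74=30440 → min 30440.
Optimal order: ((M1 (M2 M3)) M4) with cost 30440.

30440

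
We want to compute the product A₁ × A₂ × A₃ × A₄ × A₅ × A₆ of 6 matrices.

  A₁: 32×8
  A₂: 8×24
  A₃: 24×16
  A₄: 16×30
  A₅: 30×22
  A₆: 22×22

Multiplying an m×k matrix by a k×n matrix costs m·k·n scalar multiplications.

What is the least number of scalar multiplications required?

Adjacent pairs: A₁A₂ = 32·8·24 = 6144; A₂A₃ = 8·24·16 = 3072; A₃A₄ = 24·16·30 = 11520; A₄A₅ = 16·30·22 = 10560; A₅A₆ = 30·22·22 = 14520.
Length 3: A₁..A₃: k=1: 0+3072+32·8·16=7168; k=2: 6144+0+32·24·16=18432 → min 7168 | A₂..A₄: k=2: 0+11520+8·24·30=17280; k=3: 3072+0+8·16·30=6912 → min 6912 | A₃..A₅: k=3: 0+10560+24·16·22=19008; k=4: 11520+0+24·30·22=27360 → min 19008 | A₄..A₆: k=4: 0+14520+16·30·22=25080; k=5: 10560+0+16·22·22=18304 → min 18304.
Length 4: A₁..A₄: k=1: 0+6912+32·8·30=14592; k=2: 6144+11520+32·24·30=40704; k=3: 7168+0+32·16·30=22528 → min 14592 | A₂..A₅: k=2: 0+19008+8·24·22=23232; k=3: 3072+10560+8·16·22=16448; k=4: 6912+0+8·30·22=12192 → min 12192 | A₃..A₆: k=3: 0+18304+24·16·22=26752; k=4: 11520+14520+24·30·22=41880; k=5: 19008+0+24·22·22=30624 → min 26752.
Length 5: A₁..A₅: k=1: 0+12192+32·8·22=17824; k=2: 6144+19008+32·24·22=42048; k=3: 7168+10560+32·16·22=28992; k=4: 14592+0+32·30·22=35712 → min 17824 | A₂..A₆: k=2: 0+26752+8·24·22=30976; k=3: 3072+18304+8·16·22=24192; k=4: 6912+14520+8·30·22=26712; k=5: 12192+0+8·22·22=16064 → min 16064.
Length 6: A₁..A₆: k=1: 0+16064+32·8·22=21696; k=2: 6144+26752+32·24·22=49792; k=3: 7168+18304+32·16·22=36736; k=4: 14592+14520+32·30·22=50232; k=5: 17824+0+32·22·22=33312 → min 21696.
Optimal order: (A₁ × ((((A₂ × A₃) × A₄) × A₅) × A₆)) with cost 21696.

21696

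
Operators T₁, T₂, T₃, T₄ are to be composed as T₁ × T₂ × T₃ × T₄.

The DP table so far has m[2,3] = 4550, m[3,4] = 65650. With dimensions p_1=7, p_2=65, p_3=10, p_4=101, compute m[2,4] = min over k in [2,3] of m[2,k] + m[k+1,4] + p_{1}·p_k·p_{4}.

11620

m[2,4] = min over k∈[2,3] of m[2,k]+m[k+1,4]+p_{1}·p_k·p_{4}.
k=2: 0 + 65650 + 7·65·101 = 111605; k=3: 4550 + 0 + 7·10·101 = 11620.
Minimum: 11620 at k=3.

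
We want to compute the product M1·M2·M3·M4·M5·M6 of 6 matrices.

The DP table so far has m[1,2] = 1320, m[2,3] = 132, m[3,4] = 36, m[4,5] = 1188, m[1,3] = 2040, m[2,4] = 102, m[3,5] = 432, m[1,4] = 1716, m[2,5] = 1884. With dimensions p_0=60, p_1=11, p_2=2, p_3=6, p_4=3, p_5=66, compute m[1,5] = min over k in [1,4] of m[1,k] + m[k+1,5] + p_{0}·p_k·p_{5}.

m[1,5] = min over k∈[1,4] of m[1,k]+m[k+1,5]+p_{0}·p_k·p_{5}.
k=1: 0 + 1884 + 60·11·66 = 45444; k=2: 1320 + 432 + 60·2·66 = 9672; k=3: 2040 + 1188 + 60·6·66 = 26988; k=4: 1716 + 0 + 60·3·66 = 13596.
Minimum: 9672 at k=2.

9672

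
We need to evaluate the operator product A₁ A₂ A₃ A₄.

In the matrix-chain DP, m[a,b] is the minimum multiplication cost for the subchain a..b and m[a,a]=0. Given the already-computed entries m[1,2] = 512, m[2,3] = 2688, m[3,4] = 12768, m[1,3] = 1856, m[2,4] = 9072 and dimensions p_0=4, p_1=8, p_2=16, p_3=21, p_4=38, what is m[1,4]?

m[1,4] = min over k∈[1,3] of m[1,k]+m[k+1,4]+p_{0}·p_k·p_{4}.
k=1: 0 + 9072 + 4·8·38 = 10288; k=2: 512 + 12768 + 4·16·38 = 15712; k=3: 1856 + 0 + 4·21·38 = 5048.
Minimum: 5048 at k=3.

5048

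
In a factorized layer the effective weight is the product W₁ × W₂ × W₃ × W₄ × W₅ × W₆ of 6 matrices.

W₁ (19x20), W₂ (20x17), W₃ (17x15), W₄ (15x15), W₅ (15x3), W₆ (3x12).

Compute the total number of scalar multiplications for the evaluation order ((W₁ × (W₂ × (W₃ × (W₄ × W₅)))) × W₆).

(W₄ × W₅): 15×15 by 15×3 → 15×3, cost 15·15·3 = 675
(W₃ × (W₄ × W₅)): 17×15 by 15×3 → 17×3, cost 17·15·3 = 765; cumulative 1440
(W₂ × (W₃ × (W₄ × W₅))): 20×17 by 17×3 → 20×3, cost 20·17·3 = 1020; cumulative 2460
(W₁ × (W₂ × (W₃ × (W₄ × W₅)))): 19×20 by 20×3 → 19×3, cost 19·20·3 = 1140; cumulative 3600
((W₁ × (W₂ × (W₃ × (W₄ × W₅)))) × W₆): 19×3 by 3×12 → 19×12, cost 19·3·12 = 684; cumulative 4284
Total: 4284 scalar multiplications.

4284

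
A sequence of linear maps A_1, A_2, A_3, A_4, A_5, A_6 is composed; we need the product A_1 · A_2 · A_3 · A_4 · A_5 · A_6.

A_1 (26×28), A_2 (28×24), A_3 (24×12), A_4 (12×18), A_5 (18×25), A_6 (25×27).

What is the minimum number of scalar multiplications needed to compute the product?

38724

Adjacent pairs: A_1A_2 = 26·28·24 = 17472; A_2A_3 = 28·24·12 = 8064; A_3A_4 = 24·12·18 = 5184; A_4A_5 = 12·18·25 = 5400; A_5A_6 = 18·25·27 = 12150.
Length 3: A_1..A_3: k=1: 0+8064+26·28·12=16800; k=2: 17472+0+26·24·12=24960 → min 16800 | A_2..A_4: k=2: 0+5184+28·24·18=17280; k=3: 8064+0+28·12·18=14112 → min 14112 | A_3..A_5: k=3: 0+5400+24·12·25=12600; k=4: 5184+0+24·18·25=15984 → min 12600 | A_4..A_6: k=4: 0+12150+12·18·27=17982; k=5: 5400+0+12·25·27=13500 → min 13500.
Length 4: A_1..A_4: k=1: 0+14112+26·28·18=27216; k=2: 17472+5184+26·24·18=33888; k=3: 16800+0+26·12·18=22416 → min 22416 | A_2..A_5: k=2: 0+12600+28·24·25=29400; k=3: 8064+5400+28·12·25=21864; k=4: 14112+0+28·18·25=26712 → min 21864 | A_3..A_6: k=3: 0+13500+24·12·27=21276; k=4: 5184+12150+24·18·27=28998; k=5: 12600+0+24·25·27=28800 → min 21276.
Length 5: A_1..A_5: k=1: 0+21864+26·28·25=40064; k=2: 17472+12600+26·24·25=45672; k=3: 16800+5400+26·12·25=30000; k=4: 22416+0+26·18·25=34116 → min 30000 | A_2..A_6: k=2: 0+21276+28·24·27=39420; k=3: 8064+13500+28·12·27=30636; k=4: 14112+12150+28·18·27=39870; k=5: 21864+0+28·25·27=40764 → min 30636.
Length 6: A_1..A_6: k=1: 0+30636+26·28·27=50292; k=2: 17472+21276+26·24·27=55596; k=3: 16800+13500+26·12·27=38724; k=4: 22416+12150+26·18·27=47202; k=5: 30000+0+26·25·27=47550 → min 38724.
Optimal order: ((A_1 · (A_2 · A_3)) · ((A_4 · A_5) · A_6)) with cost 38724.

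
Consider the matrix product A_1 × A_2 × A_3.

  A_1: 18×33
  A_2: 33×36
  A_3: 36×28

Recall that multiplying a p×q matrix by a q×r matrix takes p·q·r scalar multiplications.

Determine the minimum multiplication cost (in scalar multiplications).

39528

Order (A_1 × (A_2 × A_3)): (A_2 × A_3): 33×36 by 36×28 → 33×28, cost 33·36·28 = 33264; (A_1 × (A_2 × A_3)): 18×33 by 33×28 → 18×28, cost 18·33·28 = 16632; cumulative 49896. Total 49896.
Order ((A_1 × A_2) × A_3): (A_1 × A_2): 18×33 by 33×36 → 18×36, cost 18·33·36 = 21384; ((A_1 × A_2) × A_3): 18×36 by 36×28 → 18×28, cost 18·36·28 = 18144; cumulative 39528. Total 39528.
Minimum: 39528.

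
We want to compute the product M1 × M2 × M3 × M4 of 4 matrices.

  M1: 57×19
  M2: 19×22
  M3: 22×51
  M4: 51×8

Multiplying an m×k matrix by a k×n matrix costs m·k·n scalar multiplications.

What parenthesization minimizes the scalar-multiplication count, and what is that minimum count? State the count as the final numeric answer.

Adjacent pairs: M1M2 = 57·19·22 = 23826; M2M3 = 19·22·51 = 21318; M3M4 = 22·51·8 = 8976.
Length 3: M1..M3: k=1: 0+21318+57·19·51=76551; k=2: 23826+0+57·22·51=87780 → min 76551 | M2..M4: k=2: 0+8976+19·22·8=12320; k=3: 21318+0+19·51·8=29070 → min 12320.
Length 4: M1..M4: k=1: 0+12320+57·19·8=20984; k=2: 23826+8976+57·22·8=42834; k=3: 76551+0+57·51·8=99807 → min 20984.
Optimal parenthesization: (M1 × (M2 × (M3 × M4))) with cost 20984.

20984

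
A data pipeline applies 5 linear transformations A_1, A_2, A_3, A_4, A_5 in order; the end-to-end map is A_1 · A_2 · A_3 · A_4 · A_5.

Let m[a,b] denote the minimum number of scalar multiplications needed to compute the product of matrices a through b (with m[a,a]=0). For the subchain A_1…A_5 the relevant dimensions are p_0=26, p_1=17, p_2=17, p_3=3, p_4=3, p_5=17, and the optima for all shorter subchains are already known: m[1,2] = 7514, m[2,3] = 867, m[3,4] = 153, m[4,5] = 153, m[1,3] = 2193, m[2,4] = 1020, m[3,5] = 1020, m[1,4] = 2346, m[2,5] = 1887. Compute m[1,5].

3672

m[1,5] = min over k∈[1,4] of m[1,k]+m[k+1,5]+p_{0}·p_k·p_{5}.
k=1: 0 + 1887 + 26·17·17 = 9401; k=2: 7514 + 1020 + 26·17·17 = 16048; k=3: 2193 + 153 + 26·3·17 = 3672; k=4: 2346 + 0 + 26·3·17 = 3672.
Minimum: 3672 at k=3.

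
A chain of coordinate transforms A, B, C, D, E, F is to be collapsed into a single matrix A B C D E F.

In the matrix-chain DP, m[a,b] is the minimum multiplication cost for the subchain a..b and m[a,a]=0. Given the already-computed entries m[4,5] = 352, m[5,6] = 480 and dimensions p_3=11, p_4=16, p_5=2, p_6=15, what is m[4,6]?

m[4,6] = min over k∈[4,5] of m[4,k]+m[k+1,6]+p_{3}·p_k·p_{6}.
k=4: 0 + 480 + 11·16·15 = 3120; k=5: 352 + 0 + 11·2·15 = 682.
Minimum: 682 at k=5.

682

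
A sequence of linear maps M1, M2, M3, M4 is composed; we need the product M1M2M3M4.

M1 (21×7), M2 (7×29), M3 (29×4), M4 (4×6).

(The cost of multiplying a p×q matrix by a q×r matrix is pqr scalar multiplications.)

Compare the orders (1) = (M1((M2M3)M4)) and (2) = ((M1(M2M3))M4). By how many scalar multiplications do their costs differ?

42

Order (1) = (M1((M2M3)M4)): (M2M3): 7×29 by 29×4 → 7×4, cost 7·29·4 = 812; ((M2M3)M4): 7×4 by 4×6 → 7×6, cost 7·4·6 = 168; cumulative 980; (M1((M2M3)M4)): 21×7 by 7×6 → 21×6, cost 21·7·6 = 882; cumulative 1862. Total 1862.
Order (2) = ((M1(M2M3))M4): (M2M3): 7×29 by 29×4 → 7×4, cost 7·29·4 = 812; (M1(M2M3)): 21×7 by 7×4 → 21×4, cost 21·7·4 = 588; cumulative 1400; ((M1(M2M3))M4): 21×4 by 4×6 → 21×6, cost 21·4·6 = 504; cumulative 1904. Total 1904.
Difference: |1862 − 1904| = 42.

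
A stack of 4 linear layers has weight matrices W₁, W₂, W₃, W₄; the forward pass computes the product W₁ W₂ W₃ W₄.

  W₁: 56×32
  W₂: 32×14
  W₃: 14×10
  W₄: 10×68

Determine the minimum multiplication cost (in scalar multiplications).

60480

Adjacent pairs: W₁W₂ = 56·32·14 = 25088; W₂W₃ = 32·14·10 = 4480; W₃W₄ = 14·10·68 = 9520.
Length 3: W₁..W₃: k=1: 0+4480+56·32·10=22400; k=2: 25088+0+56·14·10=32928 → min 22400 | W₂..W₄: k=2: 0+9520+32·14·68=39984; k=3: 4480+0+32·10·68=26240 → min 26240.
Length 4: W₁..W₄: k=1: 0+26240+56·32·68=148096; k=2: 25088+9520+56·14·68=87920; k=3: 22400+0+56·10·68=60480 → min 60480.
Optimal order: ((W₁ (W₂ W₃)) W₄) with cost 60480.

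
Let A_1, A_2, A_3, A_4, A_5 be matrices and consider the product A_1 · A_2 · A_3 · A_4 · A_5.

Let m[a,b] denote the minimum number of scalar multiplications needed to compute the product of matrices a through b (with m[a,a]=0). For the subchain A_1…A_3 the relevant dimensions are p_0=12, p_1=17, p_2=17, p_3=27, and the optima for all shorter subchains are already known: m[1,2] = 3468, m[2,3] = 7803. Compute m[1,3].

m[1,3] = min over k∈[1,2] of m[1,k]+m[k+1,3]+p_{0}·p_k·p_{3}.
k=1: 0 + 7803 + 12·17·27 = 13311; k=2: 3468 + 0 + 12·17·27 = 8976.
Minimum: 8976 at k=2.

8976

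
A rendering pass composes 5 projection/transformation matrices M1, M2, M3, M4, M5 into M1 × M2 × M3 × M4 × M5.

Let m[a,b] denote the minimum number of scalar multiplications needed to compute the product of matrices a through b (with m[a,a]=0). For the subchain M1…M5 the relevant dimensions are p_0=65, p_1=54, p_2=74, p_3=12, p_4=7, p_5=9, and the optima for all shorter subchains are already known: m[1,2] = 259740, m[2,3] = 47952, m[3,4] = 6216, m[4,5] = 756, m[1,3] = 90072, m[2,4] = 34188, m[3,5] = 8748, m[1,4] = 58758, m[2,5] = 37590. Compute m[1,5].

62853

m[1,5] = min over k∈[1,4] of m[1,k]+m[k+1,5]+p_{0}·p_k·p_{5}.
k=1: 0 + 37590 + 65·54·9 = 69180; k=2: 259740 + 8748 + 65·74·9 = 311778; k=3: 90072 + 756 + 65·12·9 = 97848; k=4: 58758 + 0 + 65·7·9 = 62853.
Minimum: 62853 at k=4.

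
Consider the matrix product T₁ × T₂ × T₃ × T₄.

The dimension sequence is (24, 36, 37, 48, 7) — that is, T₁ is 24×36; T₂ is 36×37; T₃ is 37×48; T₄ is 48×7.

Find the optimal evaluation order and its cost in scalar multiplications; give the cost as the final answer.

Adjacent pairs: T₁T₂ = 24·36·37 = 31968; T₂T₃ = 36·37·48 = 63936; T₃T₄ = 37·48·7 = 12432.
Length 3: T₁..T₃: k=1: 0+63936+24·36·48=105408; k=2: 31968+0+24·37·48=74592 → min 74592 | T₂..T₄: k=2: 0+12432+36·37·7=21756; k=3: 63936+0+36·48·7=76032 → min 21756.
Length 4: T₁..T₄: k=1: 0+21756+24·36·7=27804; k=2: 31968+12432+24·37·7=50616; k=3: 74592+0+24·48·7=82656 → min 27804.
Optimal parenthesization: (T₁ × (T₂ × (T₃ × T₄))) with cost 27804.

27804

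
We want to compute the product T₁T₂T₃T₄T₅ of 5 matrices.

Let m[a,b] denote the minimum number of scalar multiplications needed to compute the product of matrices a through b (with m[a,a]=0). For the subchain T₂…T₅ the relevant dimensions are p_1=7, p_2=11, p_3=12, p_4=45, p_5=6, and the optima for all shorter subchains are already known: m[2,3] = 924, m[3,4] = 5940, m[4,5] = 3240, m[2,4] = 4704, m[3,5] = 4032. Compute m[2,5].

4494

m[2,5] = min over k∈[2,4] of m[2,k]+m[k+1,5]+p_{1}·p_k·p_{5}.
k=2: 0 + 4032 + 7·11·6 = 4494; k=3: 924 + 3240 + 7·12·6 = 4668; k=4: 4704 + 0 + 7·45·6 = 6594.
Minimum: 4494 at k=2.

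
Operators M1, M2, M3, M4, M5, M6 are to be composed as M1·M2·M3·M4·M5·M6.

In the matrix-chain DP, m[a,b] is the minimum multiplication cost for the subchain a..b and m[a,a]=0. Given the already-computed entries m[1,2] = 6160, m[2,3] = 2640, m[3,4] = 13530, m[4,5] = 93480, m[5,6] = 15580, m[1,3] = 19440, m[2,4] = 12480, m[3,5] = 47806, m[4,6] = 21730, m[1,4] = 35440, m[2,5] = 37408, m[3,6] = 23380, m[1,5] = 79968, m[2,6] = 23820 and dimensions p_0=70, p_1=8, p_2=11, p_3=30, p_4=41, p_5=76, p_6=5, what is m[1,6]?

26620

m[1,6] = min over k∈[1,5] of m[1,k]+m[k+1,6]+p_{0}·p_k·p_{6}.
k=1: 0 + 23820 + 70·8·5 = 26620; k=2: 6160 + 23380 + 70·11·5 = 33390; k=3: 19440 + 21730 + 70·30·5 = 51670; k=4: 35440 + 15580 + 70·41·5 = 65370; k=5: 79968 + 0 + 70·76·5 = 106568.
Minimum: 26620 at k=1.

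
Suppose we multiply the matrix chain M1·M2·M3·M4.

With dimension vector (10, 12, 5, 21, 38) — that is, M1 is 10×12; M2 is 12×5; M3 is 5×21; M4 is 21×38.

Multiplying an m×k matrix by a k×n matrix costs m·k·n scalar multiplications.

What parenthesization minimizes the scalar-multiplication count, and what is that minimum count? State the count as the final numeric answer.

Adjacent pairs: M1M2 = 10·12·5 = 600; M2M3 = 12·5·21 = 1260; M3M4 = 5·21·38 = 3990.
Length 3: M1..M3: k=1: 0+1260+10·12·21=3780; k=2: 600+0+10·5·21=1650 → min 1650 | M2..M4: k=2: 0+3990+12·5·38=6270; k=3: 1260+0+12·21·38=10836 → min 6270.
Length 4: M1..M4: k=1: 0+6270+10·12·38=10830; k=2: 600+3990+10·5·38=6490; k=3: 1650+0+10·21·38=9630 → min 6490.
Optimal parenthesization: ((M1·M2)·(M3·M4)) with cost 6490.

6490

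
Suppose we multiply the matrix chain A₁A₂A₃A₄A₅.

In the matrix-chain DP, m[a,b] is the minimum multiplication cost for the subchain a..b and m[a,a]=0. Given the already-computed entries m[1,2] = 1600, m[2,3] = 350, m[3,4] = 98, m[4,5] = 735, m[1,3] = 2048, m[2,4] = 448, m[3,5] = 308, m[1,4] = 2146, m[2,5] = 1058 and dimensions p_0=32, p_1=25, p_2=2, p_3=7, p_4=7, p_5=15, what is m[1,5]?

2868

m[1,5] = min over k∈[1,4] of m[1,k]+m[k+1,5]+p_{0}·p_k·p_{5}.
k=1: 0 + 1058 + 32·25·15 = 13058; k=2: 1600 + 308 + 32·2·15 = 2868; k=3: 2048 + 735 + 32·7·15 = 6143; k=4: 2146 + 0 + 32·7·15 = 5506.
Minimum: 2868 at k=2.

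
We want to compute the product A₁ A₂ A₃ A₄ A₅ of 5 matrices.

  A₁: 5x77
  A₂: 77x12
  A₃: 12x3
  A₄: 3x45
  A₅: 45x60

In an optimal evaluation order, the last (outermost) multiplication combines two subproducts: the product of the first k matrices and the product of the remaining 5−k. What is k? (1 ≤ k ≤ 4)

3

Adjacent pairs: A₁A₂ = 5·77·12 = 4620; A₂A₃ = 77·12·3 = 2772; A₃A₄ = 12·3·45 = 1620; A₄A₅ = 3·45·60 = 8100.
Length 3: A₁..A₃: k=1: 0+2772+5·77·3=3927; k=2: 4620+0+5·12·3=4800 → min 3927 | A₂..A₄: k=2: 0+1620+77·12·45=43200; k=3: 2772+0+77·3·45=13167 → min 13167 | A₃..A₅: k=3: 0+8100+12·3·60=10260; k=4: 1620+0+12·45·60=34020 → min 10260.
Length 4: A₁..A₄: k=1: 0+13167+5·77·45=30492; k=2: 4620+1620+5·12·45=8940; k=3: 3927+0+5·3·45=4602 → min 4602 | A₂..A₅: k=2: 0+10260+77·12·60=65700; k=3: 2772+8100+77·3·60=24732; k=4: 13167+0+77·45·60=221067 → min 24732.
Top-level splits: k=1: (A₁..A₁)·(A₂..A₅) → 0+24732+5·77·60 = 47832; k=2: (A₁..A₂)·(A₃..A₅) → 4620+10260+5·12·60 = 18480; k=3: (A₁..A₃)·(A₄..A₅) → 3927+8100+5·3·60 = 12927; k=4: (A₁..A₄)·(A₅..A₅) → 4602+0+5·45·60 = 18102.
Best split is after A₃, i.e. k = 3.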